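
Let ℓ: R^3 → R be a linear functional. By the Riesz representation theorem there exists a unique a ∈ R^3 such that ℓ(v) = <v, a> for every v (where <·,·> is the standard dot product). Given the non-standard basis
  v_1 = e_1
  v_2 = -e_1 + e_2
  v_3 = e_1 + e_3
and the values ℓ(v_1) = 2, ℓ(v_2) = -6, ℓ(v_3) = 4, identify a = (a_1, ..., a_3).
a = (2, -4, 2)

Write a = (a_1, ..., a_3) in the standard basis. For each basis vector v_i, ℓ(v_i) = <v_i, a> is a linear equation in the a_j's. Collect the n equations into a matrix system V a = ℓ, where row i of V is v_i (expressed in the standard basis). Since V is invertible (lower-triangular with 1s on the diagonal, up to permutation), solve by back-substitution:
  V =
[[1, 0, 0],
 [-1, 1, 0],
 [1, 0, 1]]
  V a = (2, -6, 4)
Solving gives a = (2, -4, 2).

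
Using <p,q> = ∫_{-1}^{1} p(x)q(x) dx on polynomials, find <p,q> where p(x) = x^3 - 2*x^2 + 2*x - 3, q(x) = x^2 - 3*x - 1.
<p,q> = -2/3

Expand the product: p(x)·q(x) = x^5 - 5*x^4 + 7*x^3 - 7*x^2 + 7*x + 3.
∫_{-1}^{1} of each monomial x^k gives [2/(k+1) if k even, 0 if k odd]. Integrating term-by-term (or equivalently evaluating the antiderivative F(x) = x^6/6 - x^5 + 7*x^4/4 - 7*x^3/3 + 7*x^2/2 + 3*x at the endpoints):
  F(1) − F(−1) = 61/12 − (23/4) = -2/3.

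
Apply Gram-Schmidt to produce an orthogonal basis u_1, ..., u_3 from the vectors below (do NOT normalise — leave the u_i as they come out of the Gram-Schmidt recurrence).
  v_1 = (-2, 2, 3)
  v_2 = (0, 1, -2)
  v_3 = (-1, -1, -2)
Orthogonal basis:
  u_1 = (-2, 2, 3)
  u_2 = (-8/17, 25/17, -22/17)
  u_3 = (-35/23, -20/23, -10/23)

Apply the Gram-Schmidt recurrence
  u_1 = v_1
  u_i = v_i − Σ_{j<i} ((v_i · u_j) / (u_j · u_j)) · u_j.

Step by step this gives:
  u_1 = (-2, 2, 3)
  u_2 = (-8/17, 25/17, -22/17)
  u_3 = (-35/23, -20/23, -10/23)

Orthogonality check:
  u_2 · u_1 = 0 (should be 0)
  u_3 · u_1 = 0 (should be 0)
  u_3 · u_2 = 0 (should be 0)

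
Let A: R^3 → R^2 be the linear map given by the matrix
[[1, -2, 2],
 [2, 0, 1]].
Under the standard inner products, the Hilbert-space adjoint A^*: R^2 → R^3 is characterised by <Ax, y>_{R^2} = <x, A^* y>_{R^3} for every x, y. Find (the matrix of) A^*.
A^* = A^T =
[[1, 2],
 [-2, 0],
 [2, 1]]

For real matrices with standard dot products, the defining identity <Ax, y> = <x, A^* y> gives (Ax)^T y = x^T (A^*) y, i.e. x^T A^T y = x^T (A^*) y. Since this holds for all x, y, we must have A^* = A^T. Therefore
A^* =
[[1, 2],
 [-2, 0],
 [2, 1]].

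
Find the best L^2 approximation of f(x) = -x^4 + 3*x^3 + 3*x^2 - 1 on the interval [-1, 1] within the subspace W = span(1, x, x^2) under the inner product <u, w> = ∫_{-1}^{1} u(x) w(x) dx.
g(x) = 15*x^2/7 + 9*x/5 - 32/35

The best approximation g ∈ W is the orthogonal projection of f onto W. Writing g = a_0 + a_1 x + a_2 x^2, the coefficients solve the normal equations G · a = b where
  G_{ij} = <φ_i, φ_j> and b_i = <f, φ_i>, with φ_0 = 1, φ_1 = x, φ_2 = x^2.
G =
  [2, 0, 2/3]
  [0, 2/3, 0]
  [2/3, 0, 2/5],
b = (-2/5, 6/5, 26/105).
Solving gives a_0 = -32/35, a_1 = 9/5, a_2 = 15/7, so
  g(x) = 15*x^2/7 + 9*x/5 - 32/35.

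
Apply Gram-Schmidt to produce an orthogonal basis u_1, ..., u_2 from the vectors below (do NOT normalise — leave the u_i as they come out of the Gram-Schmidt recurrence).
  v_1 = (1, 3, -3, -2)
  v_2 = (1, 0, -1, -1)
Orthogonal basis:
  u_1 = (1, 3, -3, -2)
  u_2 = (17/23, -18/23, -5/23, -11/23)

Apply the Gram-Schmidt recurrence
  u_1 = v_1
  u_i = v_i − Σ_{j<i} ((v_i · u_j) / (u_j · u_j)) · u_j.

Step by step this gives:
  u_1 = (1, 3, -3, -2)
  u_2 = (17/23, -18/23, -5/23, -11/23)

Orthogonality check:
  u_2 · u_1 = 0 (should be 0)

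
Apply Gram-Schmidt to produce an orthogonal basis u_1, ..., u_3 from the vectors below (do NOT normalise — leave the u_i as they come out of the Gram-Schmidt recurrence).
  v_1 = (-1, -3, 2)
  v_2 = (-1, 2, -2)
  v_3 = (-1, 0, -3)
Orthogonal basis:
  u_1 = (-1, -3, 2)
  u_2 = (-23/14, 1/14, -5/7)
  u_3 = (26/45, -52/45, -13/9)

Apply the Gram-Schmidt recurrence
  u_1 = v_1
  u_i = v_i − Σ_{j<i} ((v_i · u_j) / (u_j · u_j)) · u_j.

Step by step this gives:
  u_1 = (-1, -3, 2)
  u_2 = (-23/14, 1/14, -5/7)
  u_3 = (26/45, -52/45, -13/9)

Orthogonality check:
  u_2 · u_1 = 0 (should be 0)
  u_3 · u_1 = 0 (should be 0)
  u_3 · u_2 = 0 (should be 0)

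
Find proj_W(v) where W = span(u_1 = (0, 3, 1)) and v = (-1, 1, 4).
proj_W(v) = (0, 21/10, 7/10)

Set up U = [u_1 | ... | u_1] ∈ R^(3×1). The projector onto W = col(U) is P = U (U^T U)^(-1) U^T.
Compute U^T U =
  [10],
and U^T v = (7).
Solve U^T U · c = U^T v for the coefficients: c = (7/10). The projection is proj_W(v) = U c.
Check: (v - proj_W(v)) · u_1 = 0  (should be 0).
Result: proj_W(v) = (0, 21/10, 7/10).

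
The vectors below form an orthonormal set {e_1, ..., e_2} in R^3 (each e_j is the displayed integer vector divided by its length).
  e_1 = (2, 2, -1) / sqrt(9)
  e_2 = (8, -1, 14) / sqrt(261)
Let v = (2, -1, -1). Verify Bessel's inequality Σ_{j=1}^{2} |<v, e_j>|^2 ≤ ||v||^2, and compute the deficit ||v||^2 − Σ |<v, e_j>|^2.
Σ |<v, e_j>|^2 = 30/29; ||v||^2 = 6; deficit = 144/29

Write each e_j = u_j / sqrt(<u_j, u_j>) where u_j is the displayed integer vector. Then <v, e_j> = <v, u_j> / sqrt(<u_j, u_j>), so |<v, e_j>|^2 = <v, u_j>^2 / <u_j, u_j>.
Coefficients: <v, e_1> = 3/sqrt(9), <v, e_2> = 3/sqrt(261).
Square and sum: Σ |<v, e_j>|^2 = 30/29.
Compute ||v||^2 = v·v = 6.
Deficit = 6 − 30/29 = 144/29 ≥ 0, confirming Bessel's inequality. (The deficit equals ||v − Σ <v,e_j> e_j||^2, the squared distance from v to span{e_j}.)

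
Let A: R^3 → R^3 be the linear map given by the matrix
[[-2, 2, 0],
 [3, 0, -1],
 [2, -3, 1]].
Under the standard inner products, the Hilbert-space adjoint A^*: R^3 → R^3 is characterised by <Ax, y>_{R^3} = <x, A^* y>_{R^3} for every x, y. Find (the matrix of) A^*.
A^* = A^T =
[[-2, 3, 2],
 [2, 0, -3],
 [0, -1, 1]]

For real matrices with standard dot products, the defining identity <Ax, y> = <x, A^* y> gives (Ax)^T y = x^T (A^*) y, i.e. x^T A^T y = x^T (A^*) y. Since this holds for all x, y, we must have A^* = A^T. Therefore
A^* =
[[-2, 3, 2],
 [2, 0, -3],
 [0, -1, 1]].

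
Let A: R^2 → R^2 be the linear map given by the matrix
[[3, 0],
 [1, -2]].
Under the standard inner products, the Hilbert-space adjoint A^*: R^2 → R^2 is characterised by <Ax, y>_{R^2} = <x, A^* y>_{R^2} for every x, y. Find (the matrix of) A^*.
A^* = A^T =
[[3, 1],
 [0, -2]]

For real matrices with standard dot products, the defining identity <Ax, y> = <x, A^* y> gives (Ax)^T y = x^T (A^*) y, i.e. x^T A^T y = x^T (A^*) y. Since this holds for all x, y, we must have A^* = A^T. Therefore
A^* =
[[3, 1],
 [0, -2]].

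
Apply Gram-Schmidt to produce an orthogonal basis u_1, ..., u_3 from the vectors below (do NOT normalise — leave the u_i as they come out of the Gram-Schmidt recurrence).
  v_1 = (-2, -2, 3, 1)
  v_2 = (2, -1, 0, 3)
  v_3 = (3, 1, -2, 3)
Orthogonal basis:
  u_1 = (-2, -2, 3, 1)
  u_2 = (19/9, -8/9, -1/6, 53/18)
  u_3 = (-109/251, 178/251, 2/251, 132/251)

Apply the Gram-Schmidt recurrence
  u_1 = v_1
  u_i = v_i − Σ_{j<i} ((v_i · u_j) / (u_j · u_j)) · u_j.

Step by step this gives:
  u_1 = (-2, -2, 3, 1)
  u_2 = (19/9, -8/9, -1/6, 53/18)
  u_3 = (-109/251, 178/251, 2/251, 132/251)

Orthogonality check:
  u_2 · u_1 = 0 (should be 0)
  u_3 · u_1 = 0 (should be 0)
  u_3 · u_2 = 0 (should be 0)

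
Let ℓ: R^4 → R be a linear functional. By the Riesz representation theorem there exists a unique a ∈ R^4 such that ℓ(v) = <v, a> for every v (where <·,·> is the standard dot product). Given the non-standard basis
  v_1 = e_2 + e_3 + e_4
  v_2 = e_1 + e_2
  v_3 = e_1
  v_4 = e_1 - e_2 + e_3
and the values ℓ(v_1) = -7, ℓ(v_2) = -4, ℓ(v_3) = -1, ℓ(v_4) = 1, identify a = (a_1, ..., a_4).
a = (-1, -3, -1, -3)

Write a = (a_1, ..., a_4) in the standard basis. For each basis vector v_i, ℓ(v_i) = <v_i, a> is a linear equation in the a_j's. Collect the n equations into a matrix system V a = ℓ, where row i of V is v_i (expressed in the standard basis). Since V is invertible (lower-triangular with 1s on the diagonal, up to permutation), solve by back-substitution:
  V =
[[0, 1, 1, 1],
 [1, 1, 0, 0],
 [1, 0, 0, 0],
 [1, -1, 1, 0]]
  V a = (-7, -4, -1, 1)
Solving gives a = (-1, -3, -1, -3).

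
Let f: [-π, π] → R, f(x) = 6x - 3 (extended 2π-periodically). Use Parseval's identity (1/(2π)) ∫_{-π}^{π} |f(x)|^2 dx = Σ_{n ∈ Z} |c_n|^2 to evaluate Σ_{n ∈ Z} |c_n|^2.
Σ |c_n|^2 = 12π^2 + 9

Expand and integrate term by term over [-π, π]:
  ∫ (6x)^2 dx = 36·(2π^3/3); ∫ 2·6·(-3)·x dx = 0 (odd integrand); ∫ (-3)^2 dx = 9·2π.
So (1/(2π)) ∫_{-π}^{π} (6x - 3)^2 dx = 36π^2/3 + 9 = 12π^2 + 9.
Parseval ⇒ Σ |c_n|^2 = 12π^2 + 9.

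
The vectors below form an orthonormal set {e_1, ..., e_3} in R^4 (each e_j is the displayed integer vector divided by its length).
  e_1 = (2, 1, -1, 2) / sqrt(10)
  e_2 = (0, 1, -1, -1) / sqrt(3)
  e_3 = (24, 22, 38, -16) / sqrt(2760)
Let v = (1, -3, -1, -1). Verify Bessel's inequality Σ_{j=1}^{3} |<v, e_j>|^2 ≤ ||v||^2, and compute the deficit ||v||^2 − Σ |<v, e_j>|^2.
Σ |<v, e_j>|^2 = 51/23; ||v||^2 = 12; deficit = 225/23

Write each e_j = u_j / sqrt(<u_j, u_j>) where u_j is the displayed integer vector. Then <v, e_j> = <v, u_j> / sqrt(<u_j, u_j>), so |<v, e_j>|^2 = <v, u_j>^2 / <u_j, u_j>.
Coefficients: <v, e_1> = -2/sqrt(10), <v, e_2> = -1/sqrt(3), <v, e_3> = -64/sqrt(2760).
Square and sum: Σ |<v, e_j>|^2 = 51/23.
Compute ||v||^2 = v·v = 12.
Deficit = 12 − 51/23 = 225/23 ≥ 0, confirming Bessel's inequality. (The deficit equals ||v − Σ <v,e_j> e_j||^2, the squared distance from v to span{e_j}.)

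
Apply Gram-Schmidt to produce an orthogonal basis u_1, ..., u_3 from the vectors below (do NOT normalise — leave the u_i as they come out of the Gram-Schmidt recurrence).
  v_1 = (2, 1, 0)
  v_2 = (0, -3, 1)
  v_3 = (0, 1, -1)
Orthogonal basis:
  u_1 = (2, 1, 0)
  u_2 = (6/5, -12/5, 1)
  u_3 = (4/41, -8/41, -24/41)

Apply the Gram-Schmidt recurrence
  u_1 = v_1
  u_i = v_i − Σ_{j<i} ((v_i · u_j) / (u_j · u_j)) · u_j.

Step by step this gives:
  u_1 = (2, 1, 0)
  u_2 = (6/5, -12/5, 1)
  u_3 = (4/41, -8/41, -24/41)

Orthogonality check:
  u_2 · u_1 = 0 (should be 0)
  u_3 · u_1 = 0 (should be 0)
  u_3 · u_2 = 0 (should be 0)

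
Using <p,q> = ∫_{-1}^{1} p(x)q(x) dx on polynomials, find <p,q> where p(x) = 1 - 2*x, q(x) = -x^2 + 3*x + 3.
<p,q> = 4/3

Expand the product: p(x)·q(x) = 2*x^3 - 7*x^2 - 3*x + 3.
∫_{-1}^{1} of each monomial x^k gives [2/(k+1) if k even, 0 if k odd]. Integrating term-by-term (or equivalently evaluating the antiderivative F(x) = x^4/2 - 7*x^3/3 - 3*x^2/2 + 3*x at the endpoints):
  F(1) − F(−1) = -1/3 − (-5/3) = 4/3.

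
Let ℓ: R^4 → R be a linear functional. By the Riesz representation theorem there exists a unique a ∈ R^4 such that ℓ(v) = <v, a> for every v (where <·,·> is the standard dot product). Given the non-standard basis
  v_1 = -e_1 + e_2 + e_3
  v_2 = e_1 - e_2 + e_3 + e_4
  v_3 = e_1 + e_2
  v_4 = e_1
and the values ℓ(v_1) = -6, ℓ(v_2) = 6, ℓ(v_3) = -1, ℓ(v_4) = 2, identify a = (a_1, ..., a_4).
a = (2, -3, -1, 2)

Write a = (a_1, ..., a_4) in the standard basis. For each basis vector v_i, ℓ(v_i) = <v_i, a> is a linear equation in the a_j's. Collect the n equations into a matrix system V a = ℓ, where row i of V is v_i (expressed in the standard basis). Since V is invertible (lower-triangular with 1s on the diagonal, up to permutation), solve by back-substitution:
  V =
[[-1, 1, 1, 0],
 [1, -1, 1, 1],
 [1, 1, 0, 0],
 [1, 0, 0, 0]]
  V a = (-6, 6, -1, 2)
Solving gives a = (2, -3, -1, 2).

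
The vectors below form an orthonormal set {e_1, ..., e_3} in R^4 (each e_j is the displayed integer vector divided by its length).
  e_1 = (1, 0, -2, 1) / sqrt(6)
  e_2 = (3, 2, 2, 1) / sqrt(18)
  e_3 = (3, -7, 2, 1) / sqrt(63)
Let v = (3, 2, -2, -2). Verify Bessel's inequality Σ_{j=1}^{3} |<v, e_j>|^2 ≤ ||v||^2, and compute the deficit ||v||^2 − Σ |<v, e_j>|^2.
Σ |<v, e_j>|^2 = 185/21; ||v||^2 = 21; deficit = 256/21

Write each e_j = u_j / sqrt(<u_j, u_j>) where u_j is the displayed integer vector. Then <v, e_j> = <v, u_j> / sqrt(<u_j, u_j>), so |<v, e_j>|^2 = <v, u_j>^2 / <u_j, u_j>.
Coefficients: <v, e_1> = 5/sqrt(6), <v, e_2> = 7/sqrt(18), <v, e_3> = -11/sqrt(63).
Square and sum: Σ |<v, e_j>|^2 = 185/21.
Compute ||v||^2 = v·v = 21.
Deficit = 21 − 185/21 = 256/21 ≥ 0, confirming Bessel's inequality. (The deficit equals ||v − Σ <v,e_j> e_j||^2, the squared distance from v to span{e_j}.)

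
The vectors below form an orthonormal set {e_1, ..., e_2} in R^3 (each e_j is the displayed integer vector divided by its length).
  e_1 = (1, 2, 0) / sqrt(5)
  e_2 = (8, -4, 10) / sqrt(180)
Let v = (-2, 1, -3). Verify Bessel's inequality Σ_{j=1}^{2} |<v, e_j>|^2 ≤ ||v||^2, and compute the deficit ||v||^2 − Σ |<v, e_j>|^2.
Σ |<v, e_j>|^2 = 125/9; ||v||^2 = 14; deficit = 1/9

Write each e_j = u_j / sqrt(<u_j, u_j>) where u_j is the displayed integer vector. Then <v, e_j> = <v, u_j> / sqrt(<u_j, u_j>), so |<v, e_j>|^2 = <v, u_j>^2 / <u_j, u_j>.
Coefficients: <v, e_1> = 0/sqrt(5), <v, e_2> = -50/sqrt(180).
Square and sum: Σ |<v, e_j>|^2 = 125/9.
Compute ||v||^2 = v·v = 14.
Deficit = 14 − 125/9 = 1/9 ≥ 0, confirming Bessel's inequality. (The deficit equals ||v − Σ <v,e_j> e_j||^2, the squared distance from v to span{e_j}.)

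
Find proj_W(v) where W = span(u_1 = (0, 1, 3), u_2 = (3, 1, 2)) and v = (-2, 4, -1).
proj_W(v) = (-141/91, -5/91, 32/91)

Set up U = [u_1 | ... | u_2] ∈ R^(3×2). The projector onto W = col(U) is P = U (U^T U)^(-1) U^T.
Compute U^T U =
  [10, 7]
  [7, 14],
and U^T v = (1, -4).
Solve U^T U · c = U^T v for the coefficients: c = (6/13, -47/91). The projection is proj_W(v) = U c.
Check: (v - proj_W(v)) · u_1 = 0  (should be 0).
Check: (v - proj_W(v)) · u_2 = 0  (should be 0).
Result: proj_W(v) = (-141/91, -5/91, 32/91).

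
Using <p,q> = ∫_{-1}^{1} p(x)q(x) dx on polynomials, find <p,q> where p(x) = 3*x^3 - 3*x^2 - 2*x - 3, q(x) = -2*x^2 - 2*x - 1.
<p,q> = 44/3

Expand the product: p(x)·q(x) = -6*x^5 + 7*x^3 + 13*x^2 + 8*x + 3.
∫_{-1}^{1} of each monomial x^k gives [2/(k+1) if k even, 0 if k odd]. Integrating term-by-term (or equivalently evaluating the antiderivative F(x) = -x^6 + 7*x^4/4 + 13*x^3/3 + 4*x^2 + 3*x at the endpoints):
  F(1) − F(−1) = 145/12 − (-31/12) = 44/3.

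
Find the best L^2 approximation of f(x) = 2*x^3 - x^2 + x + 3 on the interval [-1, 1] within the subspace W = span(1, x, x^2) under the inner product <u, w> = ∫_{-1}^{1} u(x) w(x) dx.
g(x) = -x^2 + 11*x/5 + 3

The best approximation g ∈ W is the orthogonal projection of f onto W. Writing g = a_0 + a_1 x + a_2 x^2, the coefficients solve the normal equations G · a = b where
  G_{ij} = <φ_i, φ_j> and b_i = <f, φ_i>, with φ_0 = 1, φ_1 = x, φ_2 = x^2.
G =
  [2, 0, 2/3]
  [0, 2/3, 0]
  [2/3, 0, 2/5],
b = (16/3, 22/15, 8/5).
Solving gives a_0 = 3, a_1 = 11/5, a_2 = -1, so
  g(x) = -x^2 + 11*x/5 + 3.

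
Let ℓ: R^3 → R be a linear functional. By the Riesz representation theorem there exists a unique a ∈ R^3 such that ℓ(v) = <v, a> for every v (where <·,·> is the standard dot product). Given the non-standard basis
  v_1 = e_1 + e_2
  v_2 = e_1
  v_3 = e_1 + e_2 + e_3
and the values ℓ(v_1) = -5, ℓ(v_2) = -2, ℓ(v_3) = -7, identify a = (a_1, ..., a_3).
a = (-2, -3, -2)

Write a = (a_1, ..., a_3) in the standard basis. For each basis vector v_i, ℓ(v_i) = <v_i, a> is a linear equation in the a_j's. Collect the n equations into a matrix system V a = ℓ, where row i of V is v_i (expressed in the standard basis). Since V is invertible (lower-triangular with 1s on the diagonal, up to permutation), solve by back-substitution:
  V =
[[1, 1, 0],
 [1, 0, 0],
 [1, 1, 1]]
  V a = (-5, -2, -7)
Solving gives a = (-2, -3, -2).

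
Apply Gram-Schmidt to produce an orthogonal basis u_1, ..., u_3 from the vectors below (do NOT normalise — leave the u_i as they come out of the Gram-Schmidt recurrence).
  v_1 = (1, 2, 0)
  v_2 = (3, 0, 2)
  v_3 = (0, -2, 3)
Orthogonal basis:
  u_1 = (1, 2, 0)
  u_2 = (12/5, -6/5, 2)
  u_3 = (-1, 1/2, 3/2)

Apply the Gram-Schmidt recurrence
  u_1 = v_1
  u_i = v_i − Σ_{j<i} ((v_i · u_j) / (u_j · u_j)) · u_j.

Step by step this gives:
  u_1 = (1, 2, 0)
  u_2 = (12/5, -6/5, 2)
  u_3 = (-1, 1/2, 3/2)

Orthogonality check:
  u_2 · u_1 = 0 (should be 0)
  u_3 · u_1 = 0 (should be 0)
  u_3 · u_2 = 0 (should be 0)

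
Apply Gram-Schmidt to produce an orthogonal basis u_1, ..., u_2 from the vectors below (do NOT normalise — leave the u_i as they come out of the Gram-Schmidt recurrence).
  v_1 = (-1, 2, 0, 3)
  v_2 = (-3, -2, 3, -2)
Orthogonal basis:
  u_1 = (-1, 2, 0, 3)
  u_2 = (-7/2, -1, 3, -1/2)

Apply the Gram-Schmidt recurrence
  u_1 = v_1
  u_i = v_i − Σ_{j<i} ((v_i · u_j) / (u_j · u_j)) · u_j.

Step by step this gives:
  u_1 = (-1, 2, 0, 3)
  u_2 = (-7/2, -1, 3, -1/2)

Orthogonality check:
  u_2 · u_1 = 0 (should be 0)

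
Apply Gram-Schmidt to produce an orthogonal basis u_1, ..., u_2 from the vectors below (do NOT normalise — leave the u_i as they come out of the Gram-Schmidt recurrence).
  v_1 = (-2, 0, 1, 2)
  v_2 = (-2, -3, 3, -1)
Orthogonal basis:
  u_1 = (-2, 0, 1, 2)
  u_2 = (-8/9, -3, 22/9, -19/9)

Apply the Gram-Schmidt recurrence
  u_1 = v_1
  u_i = v_i − Σ_{j<i} ((v_i · u_j) / (u_j · u_j)) · u_j.

Step by step this gives:
  u_1 = (-2, 0, 1, 2)
  u_2 = (-8/9, -3, 22/9, -19/9)

Orthogonality check:
  u_2 · u_1 = 0 (should be 0)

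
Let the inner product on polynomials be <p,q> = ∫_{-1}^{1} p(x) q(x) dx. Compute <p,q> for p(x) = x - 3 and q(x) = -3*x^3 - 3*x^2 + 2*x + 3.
<p,q> = -178/15

Expand the product: p(x)·q(x) = -3*x^4 + 6*x^3 + 11*x^2 - 3*x - 9.
∫_{-1}^{1} of each monomial x^k gives [2/(k+1) if k even, 0 if k odd]. Integrating term-by-term (or equivalently evaluating the antiderivative F(x) = -3*x^5/5 + 3*x^4/2 + 11*x^3/3 - 3*x^2/2 - 9*x at the endpoints):
  F(1) − F(−1) = -89/15 − (89/15) = -178/15.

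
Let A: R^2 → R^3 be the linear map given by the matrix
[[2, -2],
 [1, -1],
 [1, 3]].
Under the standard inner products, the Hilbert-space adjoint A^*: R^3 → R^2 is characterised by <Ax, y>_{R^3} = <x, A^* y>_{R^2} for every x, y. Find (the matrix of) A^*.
A^* = A^T =
[[2, 1, 1],
 [-2, -1, 3]]

For real matrices with standard dot products, the defining identity <Ax, y> = <x, A^* y> gives (Ax)^T y = x^T (A^*) y, i.e. x^T A^T y = x^T (A^*) y. Since this holds for all x, y, we must have A^* = A^T. Therefore
A^* =
[[2, 1, 1],
 [-2, -1, 3]].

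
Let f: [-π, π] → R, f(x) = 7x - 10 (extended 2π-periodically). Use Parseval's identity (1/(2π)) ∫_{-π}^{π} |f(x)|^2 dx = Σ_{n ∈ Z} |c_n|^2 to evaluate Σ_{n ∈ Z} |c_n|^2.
Σ |c_n|^2 = 49π^2/3 + 100

Expand and integrate term by term over [-π, π]:
  ∫ (7x)^2 dx = 49·(2π^3/3); ∫ 2·7·(-10)·x dx = 0 (odd integrand); ∫ (-10)^2 dx = 100·2π.
So (1/(2π)) ∫_{-π}^{π} (7x - 10)^2 dx = 49π^2/3 + 100 = 49π^2/3 + 100.
Parseval ⇒ Σ |c_n|^2 = 49π^2/3 + 100.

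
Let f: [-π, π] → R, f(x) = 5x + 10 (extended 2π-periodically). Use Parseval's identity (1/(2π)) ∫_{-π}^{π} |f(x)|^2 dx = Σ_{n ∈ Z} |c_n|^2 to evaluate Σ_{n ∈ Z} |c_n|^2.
Σ |c_n|^2 = 25π^2/3 + 100

Expand and integrate term by term over [-π, π]:
  ∫ (5x)^2 dx = 25·(2π^3/3); ∫ 2·5·(10)·x dx = 0 (odd integrand); ∫ 10^2 dx = 100·2π.
So (1/(2π)) ∫_{-π}^{π} (5x + 10)^2 dx = 25π^2/3 + 100 = 25π^2/3 + 100.
Parseval ⇒ Σ |c_n|^2 = 25π^2/3 + 100.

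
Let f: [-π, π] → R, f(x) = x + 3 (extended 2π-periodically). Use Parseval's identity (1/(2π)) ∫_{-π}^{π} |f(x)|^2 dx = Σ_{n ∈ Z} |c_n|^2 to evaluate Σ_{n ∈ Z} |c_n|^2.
Σ |c_n|^2 = π^2/3 + 9

Expand and integrate term by term over [-π, π]:
  ∫ (x)^2 dx = 1·(2π^3/3); ∫ 2·1·(3)·x dx = 0 (odd integrand); ∫ 3^2 dx = 9·2π.
So (1/(2π)) ∫_{-π}^{π} (x + 3)^2 dx = 1π^2/3 + 9 = π^2/3 + 9.
Parseval ⇒ Σ |c_n|^2 = π^2/3 + 9.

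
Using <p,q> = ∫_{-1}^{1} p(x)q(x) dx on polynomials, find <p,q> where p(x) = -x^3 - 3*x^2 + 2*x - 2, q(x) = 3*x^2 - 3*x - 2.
<p,q> = 8/5

Expand the product: p(x)·q(x) = -3*x^5 - 6*x^4 + 17*x^3 - 6*x^2 + 2*x + 4.
∫_{-1}^{1} of each monomial x^k gives [2/(k+1) if k even, 0 if k odd]. Integrating term-by-term (or equivalently evaluating the antiderivative F(x) = -x^6/2 - 6*x^5/5 + 17*x^4/4 - 2*x^3 + x^2 + 4*x at the endpoints):
  F(1) − F(−1) = 111/20 − (79/20) = 8/5.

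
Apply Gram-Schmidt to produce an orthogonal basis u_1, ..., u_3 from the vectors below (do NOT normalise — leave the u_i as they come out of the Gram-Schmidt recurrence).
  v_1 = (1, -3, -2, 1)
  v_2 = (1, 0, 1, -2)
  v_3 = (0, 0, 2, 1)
Orthogonal basis:
  u_1 = (1, -3, -2, 1)
  u_2 = (6/5, -3/5, 3/5, -9/5)
  u_3 = (1/3, -2/3, 5/3, 1)

Apply the Gram-Schmidt recurrence
  u_1 = v_1
  u_i = v_i − Σ_{j<i} ((v_i · u_j) / (u_j · u_j)) · u_j.

Step by step this gives:
  u_1 = (1, -3, -2, 1)
  u_2 = (6/5, -3/5, 3/5, -9/5)
  u_3 = (1/3, -2/3, 5/3, 1)

Orthogonality check:
  u_2 · u_1 = 0 (should be 0)
  u_3 · u_1 = 0 (should be 0)
  u_3 · u_2 = 0 (should be 0)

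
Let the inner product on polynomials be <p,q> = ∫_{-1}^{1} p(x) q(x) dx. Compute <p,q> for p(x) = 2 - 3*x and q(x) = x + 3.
<p,q> = 10

Expand the product: p(x)·q(x) = -3*x^2 - 7*x + 6.
∫_{-1}^{1} of each monomial x^k gives [2/(k+1) if k even, 0 if k odd]. Integrating term-by-term (or equivalently evaluating the antiderivative F(x) = -x^3 - 7*x^2/2 + 6*x at the endpoints):
  F(1) − F(−1) = 3/2 − (-17/2) = 10.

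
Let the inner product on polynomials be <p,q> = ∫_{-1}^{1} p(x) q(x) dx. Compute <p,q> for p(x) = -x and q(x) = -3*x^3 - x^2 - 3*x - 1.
<p,q> = 16/5

Expand the product: p(x)·q(x) = 3*x^4 + x^3 + 3*x^2 + x.
∫_{-1}^{1} of each monomial x^k gives [2/(k+1) if k even, 0 if k odd]. Integrating term-by-term (or equivalently evaluating the antiderivative F(x) = 3*x^5/5 + x^4/4 + x^3 + x^2/2 at the endpoints):
  F(1) − F(−1) = 47/20 − (-17/20) = 16/5.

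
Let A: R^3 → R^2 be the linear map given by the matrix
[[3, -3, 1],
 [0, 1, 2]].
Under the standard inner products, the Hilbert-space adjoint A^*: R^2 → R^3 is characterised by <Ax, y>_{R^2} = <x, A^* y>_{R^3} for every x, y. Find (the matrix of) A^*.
A^* = A^T =
[[3, 0],
 [-3, 1],
 [1, 2]]

For real matrices with standard dot products, the defining identity <Ax, y> = <x, A^* y> gives (Ax)^T y = x^T (A^*) y, i.e. x^T A^T y = x^T (A^*) y. Since this holds for all x, y, we must have A^* = A^T. Therefore
A^* =
[[3, 0],
 [-3, 1],
 [1, 2]].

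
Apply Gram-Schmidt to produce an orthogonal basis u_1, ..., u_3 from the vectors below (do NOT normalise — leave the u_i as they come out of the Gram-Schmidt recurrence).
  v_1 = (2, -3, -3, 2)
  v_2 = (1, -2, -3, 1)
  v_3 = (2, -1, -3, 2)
Orthogonal basis:
  u_1 = (2, -3, -3, 2)
  u_2 = (-6/13, 5/26, -21/26, -6/13)
  u_3 = (18/29, 36/29, -12/29, 18/29)

Apply the Gram-Schmidt recurrence
  u_1 = v_1
  u_i = v_i − Σ_{j<i} ((v_i · u_j) / (u_j · u_j)) · u_j.

Step by step this gives:
  u_1 = (2, -3, -3, 2)
  u_2 = (-6/13, 5/26, -21/26, -6/13)
  u_3 = (18/29, 36/29, -12/29, 18/29)

Orthogonality check:
  u_2 · u_1 = 0 (should be 0)
  u_3 · u_1 = 0 (should be 0)
  u_3 · u_2 = 0 (should be 0)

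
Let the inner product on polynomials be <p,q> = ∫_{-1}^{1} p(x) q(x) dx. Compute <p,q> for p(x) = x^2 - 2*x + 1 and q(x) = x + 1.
<p,q> = 4/3

Expand the product: p(x)·q(x) = x^3 - x^2 - x + 1.
∫_{-1}^{1} of each monomial x^k gives [2/(k+1) if k even, 0 if k odd]. Integrating term-by-term (or equivalently evaluating the antiderivative F(x) = x^4/4 - x^3/3 - x^2/2 + x at the endpoints):
  F(1) − F(−1) = 5/12 − (-11/12) = 4/3.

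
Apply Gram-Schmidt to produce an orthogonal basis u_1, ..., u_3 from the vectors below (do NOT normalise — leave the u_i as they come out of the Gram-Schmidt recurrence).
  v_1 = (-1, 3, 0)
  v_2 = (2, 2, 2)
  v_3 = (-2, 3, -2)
Orthogonal basis:
  u_1 = (-1, 3, 0)
  u_2 = (12/5, 4/5, 2)
  u_3 = (15/26, 5/26, -10/13)

Apply the Gram-Schmidt recurrence
  u_1 = v_1
  u_i = v_i − Σ_{j<i} ((v_i · u_j) / (u_j · u_j)) · u_j.

Step by step this gives:
  u_1 = (-1, 3, 0)
  u_2 = (12/5, 4/5, 2)
  u_3 = (15/26, 5/26, -10/13)

Orthogonality check:
  u_2 · u_1 = 0 (should be 0)
  u_3 · u_1 = 0 (should be 0)
  u_3 · u_2 = 0 (should be 0)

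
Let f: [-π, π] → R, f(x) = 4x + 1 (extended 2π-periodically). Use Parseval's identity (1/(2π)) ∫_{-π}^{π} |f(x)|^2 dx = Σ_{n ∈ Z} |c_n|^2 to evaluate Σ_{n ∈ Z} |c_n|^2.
Σ |c_n|^2 = 16π^2/3 + 1

Expand and integrate term by term over [-π, π]:
  ∫ (4x)^2 dx = 16·(2π^3/3); ∫ 2·4·(1)·x dx = 0 (odd integrand); ∫ 1^2 dx = 1·2π.
So (1/(2π)) ∫_{-π}^{π} (4x + 1)^2 dx = 16π^2/3 + 1 = 16π^2/3 + 1.
Parseval ⇒ Σ |c_n|^2 = 16π^2/3 + 1.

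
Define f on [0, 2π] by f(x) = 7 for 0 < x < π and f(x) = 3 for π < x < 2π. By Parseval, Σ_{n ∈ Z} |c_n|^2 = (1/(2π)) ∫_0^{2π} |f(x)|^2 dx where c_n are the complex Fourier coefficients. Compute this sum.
Σ |c_n|^2 = 29

Parseval equates the L^2 energy of f (normalised by 1/(2π)) with the ℓ^2 sum of its Fourier coefficients: (1/(2π)) ∫_0^{2π} |f|^2 = Σ |c_n|^2.
Compute the left side: (1/(2π)) [∫_0^π 7^2 dx + ∫_π^{2π} 3^2 dx] = (1/(2π)) · (49π + 9π) = (49 + 9)/2 = 29.
So Σ_{n ∈ Z} |c_n|^2 = 29.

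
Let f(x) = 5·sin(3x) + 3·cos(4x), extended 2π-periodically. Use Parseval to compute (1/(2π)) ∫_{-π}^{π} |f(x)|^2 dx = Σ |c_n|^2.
Σ |c_n|^2 = 17

Expand |f|^2 and use orthogonality of {sin(nx), cos(mx)} on [-π, π]:
  ∫_{-π}^{π} sin(nx)^2 dx = π, ∫ cos(mx)^2 dx = π, and cross terms integrate to 0.
So ∫_{-π}^{π} f(x)^2 dx = 5^2 · π + 3^2 · π = (25 + 9)π.
Divide by 2π: (25 + 9)/2 = 17.
By Parseval, this equals Σ |c_n|^2.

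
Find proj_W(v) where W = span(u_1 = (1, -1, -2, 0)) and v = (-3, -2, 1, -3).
proj_W(v) = (-1/2, 1/2, 1, 0)

Set up U = [u_1 | ... | u_1] ∈ R^(4×1). The projector onto W = col(U) is P = U (U^T U)^(-1) U^T.
Compute U^T U =
  [6],
and U^T v = (-3).
Solve U^T U · c = U^T v for the coefficients: c = (-1/2). The projection is proj_W(v) = U c.
Check: (v - proj_W(v)) · u_1 = 0  (should be 0).
Result: proj_W(v) = (-1/2, 1/2, 1, 0).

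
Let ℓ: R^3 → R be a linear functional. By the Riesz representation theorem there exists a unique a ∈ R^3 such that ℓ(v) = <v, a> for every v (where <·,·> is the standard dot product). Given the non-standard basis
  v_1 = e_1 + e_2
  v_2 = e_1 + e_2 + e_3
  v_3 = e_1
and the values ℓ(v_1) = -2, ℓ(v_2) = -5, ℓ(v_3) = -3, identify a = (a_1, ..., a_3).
a = (-3, 1, -3)

Write a = (a_1, ..., a_3) in the standard basis. For each basis vector v_i, ℓ(v_i) = <v_i, a> is a linear equation in the a_j's. Collect the n equations into a matrix system V a = ℓ, where row i of V is v_i (expressed in the standard basis). Since V is invertible (lower-triangular with 1s on the diagonal, up to permutation), solve by back-substitution:
  V =
[[1, 1, 0],
 [1, 1, 1],
 [1, 0, 0]]
  V a = (-2, -5, -3)
Solving gives a = (-3, 1, -3).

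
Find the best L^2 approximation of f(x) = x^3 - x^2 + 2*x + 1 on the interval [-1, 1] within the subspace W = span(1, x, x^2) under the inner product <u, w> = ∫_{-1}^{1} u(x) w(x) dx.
g(x) = -x^2 + 13*x/5 + 1

The best approximation g ∈ W is the orthogonal projection of f onto W. Writing g = a_0 + a_1 x + a_2 x^2, the coefficients solve the normal equations G · a = b where
  G_{ij} = <φ_i, φ_j> and b_i = <f, φ_i>, with φ_0 = 1, φ_1 = x, φ_2 = x^2.
G =
  [2, 0, 2/3]
  [0, 2/3, 0]
  [2/3, 0, 2/5],
b = (4/3, 26/15, 4/15).
Solving gives a_0 = 1, a_1 = 13/5, a_2 = -1, so
  g(x) = -x^2 + 13*x/5 + 1.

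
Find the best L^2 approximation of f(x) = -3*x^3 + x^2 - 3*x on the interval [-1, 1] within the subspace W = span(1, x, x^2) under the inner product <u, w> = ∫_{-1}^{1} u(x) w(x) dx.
g(x) = x^2 - 24*x/5

The best approximation g ∈ W is the orthogonal projection of f onto W. Writing g = a_0 + a_1 x + a_2 x^2, the coefficients solve the normal equations G · a = b where
  G_{ij} = <φ_i, φ_j> and b_i = <f, φ_i>, with φ_0 = 1, φ_1 = x, φ_2 = x^2.
G =
  [2, 0, 2/3]
  [0, 2/3, 0]
  [2/3, 0, 2/5],
b = (2/3, -16/5, 2/5).
Solving gives a_0 = 0, a_1 = -24/5, a_2 = 1, so
  g(x) = x^2 - 24*x/5.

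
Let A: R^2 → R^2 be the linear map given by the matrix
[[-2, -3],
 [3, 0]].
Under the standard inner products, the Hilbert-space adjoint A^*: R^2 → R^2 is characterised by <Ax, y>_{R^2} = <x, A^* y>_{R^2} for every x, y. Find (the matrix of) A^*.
A^* = A^T =
[[-2, 3],
 [-3, 0]]

For real matrices with standard dot products, the defining identity <Ax, y> = <x, A^* y> gives (Ax)^T y = x^T (A^*) y, i.e. x^T A^T y = x^T (A^*) y. Since this holds for all x, y, we must have A^* = A^T. Therefore
A^* =
[[-2, 3],
 [-3, 0]].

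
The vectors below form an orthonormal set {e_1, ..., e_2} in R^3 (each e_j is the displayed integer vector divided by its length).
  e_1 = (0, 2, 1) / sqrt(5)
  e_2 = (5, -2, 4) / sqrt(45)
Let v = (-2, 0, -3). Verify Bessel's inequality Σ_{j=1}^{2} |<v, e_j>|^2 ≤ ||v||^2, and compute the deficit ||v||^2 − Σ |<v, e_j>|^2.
Σ |<v, e_j>|^2 = 113/9; ||v||^2 = 13; deficit = 4/9

Write each e_j = u_j / sqrt(<u_j, u_j>) where u_j is the displayed integer vector. Then <v, e_j> = <v, u_j> / sqrt(<u_j, u_j>), so |<v, e_j>|^2 = <v, u_j>^2 / <u_j, u_j>.
Coefficients: <v, e_1> = -3/sqrt(5), <v, e_2> = -22/sqrt(45).
Square and sum: Σ |<v, e_j>|^2 = 113/9.
Compute ||v||^2 = v·v = 13.
Deficit = 13 − 113/9 = 4/9 ≥ 0, confirming Bessel's inequality. (The deficit equals ||v − Σ <v,e_j> e_j||^2, the squared distance from v to span{e_j}.)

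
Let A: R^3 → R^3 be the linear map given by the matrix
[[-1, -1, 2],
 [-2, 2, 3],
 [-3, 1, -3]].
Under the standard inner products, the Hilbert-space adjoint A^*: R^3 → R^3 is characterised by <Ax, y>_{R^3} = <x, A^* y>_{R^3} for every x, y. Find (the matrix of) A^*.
A^* = A^T =
[[-1, -2, -3],
 [-1, 2, 1],
 [2, 3, -3]]

For real matrices with standard dot products, the defining identity <Ax, y> = <x, A^* y> gives (Ax)^T y = x^T (A^*) y, i.e. x^T A^T y = x^T (A^*) y. Since this holds for all x, y, we must have A^* = A^T. Therefore
A^* =
[[-1, -2, -3],
 [-1, 2, 1],
 [2, 3, -3]].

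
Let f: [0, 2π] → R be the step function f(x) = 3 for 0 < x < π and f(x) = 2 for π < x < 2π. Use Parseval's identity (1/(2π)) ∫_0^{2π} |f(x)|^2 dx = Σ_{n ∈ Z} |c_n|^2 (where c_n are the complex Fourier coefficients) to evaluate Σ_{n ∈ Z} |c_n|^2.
Σ |c_n|^2 = 13/2

Parseval equates the L^2 energy of f (normalised by 1/(2π)) with the ℓ^2 sum of its Fourier coefficients: (1/(2π)) ∫_0^{2π} |f|^2 = Σ |c_n|^2.
Compute the left side: (1/(2π)) [∫_0^π 3^2 dx + ∫_π^{2π} 2^2 dx] = (1/(2π)) · (9π + 4π) = (9 + 4)/2 = 13/2.
So Σ_{n ∈ Z} |c_n|^2 = 13/2.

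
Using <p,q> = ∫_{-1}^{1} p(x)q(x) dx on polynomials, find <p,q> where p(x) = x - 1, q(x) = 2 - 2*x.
<p,q> = -16/3

Expand the product: p(x)·q(x) = -2*x^2 + 4*x - 2.
∫_{-1}^{1} of each monomial x^k gives [2/(k+1) if k even, 0 if k odd]. Integrating term-by-term (or equivalently evaluating the antiderivative F(x) = -2*x^3/3 + 2*x^2 - 2*x at the endpoints):
  F(1) − F(−1) = -2/3 − (14/3) = -16/3.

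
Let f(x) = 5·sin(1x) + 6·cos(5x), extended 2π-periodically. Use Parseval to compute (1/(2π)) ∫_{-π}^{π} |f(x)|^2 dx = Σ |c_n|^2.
Σ |c_n|^2 = 61/2

Expand |f|^2 and use orthogonality of {sin(nx), cos(mx)} on [-π, π]:
  ∫_{-π}^{π} sin(nx)^2 dx = π, ∫ cos(mx)^2 dx = π, and cross terms integrate to 0.
So ∫_{-π}^{π} f(x)^2 dx = 5^2 · π + 6^2 · π = (25 + 36)π.
Divide by 2π: (25 + 36)/2 = 61/2.
By Parseval, this equals Σ |c_n|^2.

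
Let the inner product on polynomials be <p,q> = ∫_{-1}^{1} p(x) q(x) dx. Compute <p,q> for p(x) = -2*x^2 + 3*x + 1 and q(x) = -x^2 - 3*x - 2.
<p,q> = -36/5

Expand the product: p(x)·q(x) = 2*x^4 + 3*x^3 - 6*x^2 - 9*x - 2.
∫_{-1}^{1} of each monomial x^k gives [2/(k+1) if k even, 0 if k odd]. Integrating term-by-term (or equivalently evaluating the antiderivative F(x) = 2*x^5/5 + 3*x^4/4 - 2*x^3 - 9*x^2/2 - 2*x at the endpoints):
  F(1) − F(−1) = -147/20 − (-3/20) = -36/5.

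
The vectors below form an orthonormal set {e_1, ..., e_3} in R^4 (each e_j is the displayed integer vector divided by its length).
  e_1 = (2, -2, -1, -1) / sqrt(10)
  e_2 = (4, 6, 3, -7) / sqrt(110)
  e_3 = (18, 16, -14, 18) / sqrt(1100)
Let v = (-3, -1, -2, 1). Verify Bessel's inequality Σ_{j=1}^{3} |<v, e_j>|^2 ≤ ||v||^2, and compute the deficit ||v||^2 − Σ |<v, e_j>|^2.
Σ |<v, e_j>|^2 = 254/25; ||v||^2 = 15; deficit = 121/25

Write each e_j = u_j / sqrt(<u_j, u_j>) where u_j is the displayed integer vector. Then <v, e_j> = <v, u_j> / sqrt(<u_j, u_j>), so |<v, e_j>|^2 = <v, u_j>^2 / <u_j, u_j>.
Coefficients: <v, e_1> = -3/sqrt(10), <v, e_2> = -31/sqrt(110), <v, e_3> = -24/sqrt(1100).
Square and sum: Σ |<v, e_j>|^2 = 254/25.
Compute ||v||^2 = v·v = 15.
Deficit = 15 − 254/25 = 121/25 ≥ 0, confirming Bessel's inequality. (The deficit equals ||v − Σ <v,e_j> e_j||^2, the squared distance from v to span{e_j}.)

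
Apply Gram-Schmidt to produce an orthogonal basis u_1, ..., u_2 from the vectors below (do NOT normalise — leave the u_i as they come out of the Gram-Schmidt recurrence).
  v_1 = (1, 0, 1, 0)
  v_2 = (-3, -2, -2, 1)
Orthogonal basis:
  u_1 = (1, 0, 1, 0)
  u_2 = (-1/2, -2, 1/2, 1)

Apply the Gram-Schmidt recurrence
  u_1 = v_1
  u_i = v_i − Σ_{j<i} ((v_i · u_j) / (u_j · u_j)) · u_j.

Step by step this gives:
  u_1 = (1, 0, 1, 0)
  u_2 = (-1/2, -2, 1/2, 1)

Orthogonality check:
  u_2 · u_1 = 0 (should be 0)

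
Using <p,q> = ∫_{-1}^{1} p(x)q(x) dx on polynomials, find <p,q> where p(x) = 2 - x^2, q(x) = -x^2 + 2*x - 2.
<p,q> = -38/5

Expand the product: p(x)·q(x) = x^4 - 2*x^3 + 4*x - 4.
∫_{-1}^{1} of each monomial x^k gives [2/(k+1) if k even, 0 if k odd]. Integrating term-by-term (or equivalently evaluating the antiderivative F(x) = x^5/5 - x^4/2 + 2*x^2 - 4*x at the endpoints):
  F(1) − F(−1) = -23/10 − (53/10) = -38/5.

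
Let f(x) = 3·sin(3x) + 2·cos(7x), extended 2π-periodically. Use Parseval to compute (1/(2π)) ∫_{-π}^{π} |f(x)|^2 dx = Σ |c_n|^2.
Σ |c_n|^2 = 13/2

Expand |f|^2 and use orthogonality of {sin(nx), cos(mx)} on [-π, π]:
  ∫_{-π}^{π} sin(nx)^2 dx = π, ∫ cos(mx)^2 dx = π, and cross terms integrate to 0.
So ∫_{-π}^{π} f(x)^2 dx = 3^2 · π + 2^2 · π = (9 + 4)π.
Divide by 2π: (9 + 4)/2 = 13/2.
By Parseval, this equals Σ |c_n|^2.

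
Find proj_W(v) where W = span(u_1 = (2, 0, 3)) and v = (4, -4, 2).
proj_W(v) = (28/13, 0, 42/13)

Set up U = [u_1 | ... | u_1] ∈ R^(3×1). The projector onto W = col(U) is P = U (U^T U)^(-1) U^T.
Compute U^T U =
  [13],
and U^T v = (14).
Solve U^T U · c = U^T v for the coefficients: c = (14/13). The projection is proj_W(v) = U c.
Check: (v - proj_W(v)) · u_1 = 0  (should be 0).
Result: proj_W(v) = (28/13, 0, 42/13).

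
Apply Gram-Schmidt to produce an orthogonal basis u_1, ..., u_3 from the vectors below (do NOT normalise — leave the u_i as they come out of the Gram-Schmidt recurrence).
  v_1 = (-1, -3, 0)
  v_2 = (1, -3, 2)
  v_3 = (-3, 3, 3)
Orthogonal basis:
  u_1 = (-1, -3, 0)
  u_2 = (9/5, -3/5, 2)
  u_3 = (-63/19, 21/19, 63/19)

Apply the Gram-Schmidt recurrence
  u_1 = v_1
  u_i = v_i − Σ_{j<i} ((v_i · u_j) / (u_j · u_j)) · u_j.

Step by step this gives:
  u_1 = (-1, -3, 0)
  u_2 = (9/5, -3/5, 2)
  u_3 = (-63/19, 21/19, 63/19)

Orthogonality check:
  u_2 · u_1 = 0 (should be 0)
  u_3 · u_1 = 0 (should be 0)
  u_3 · u_2 = 0 (should be 0)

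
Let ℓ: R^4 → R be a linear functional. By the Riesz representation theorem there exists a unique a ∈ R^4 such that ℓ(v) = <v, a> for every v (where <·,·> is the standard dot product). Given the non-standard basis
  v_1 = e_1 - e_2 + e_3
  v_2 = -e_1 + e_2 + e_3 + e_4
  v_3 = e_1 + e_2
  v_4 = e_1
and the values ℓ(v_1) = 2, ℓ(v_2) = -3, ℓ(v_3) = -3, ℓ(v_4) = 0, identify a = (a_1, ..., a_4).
a = (0, -3, -1, 1)

Write a = (a_1, ..., a_4) in the standard basis. For each basis vector v_i, ℓ(v_i) = <v_i, a> is a linear equation in the a_j's. Collect the n equations into a matrix system V a = ℓ, where row i of V is v_i (expressed in the standard basis). Since V is invertible (lower-triangular with 1s on the diagonal, up to permutation), solve by back-substitution:
  V =
[[1, -1, 1, 0],
 [-1, 1, 1, 1],
 [1, 1, 0, 0],
 [1, 0, 0, 0]]
  V a = (2, -3, -3, 0)
Solving gives a = (0, -3, -1, 1).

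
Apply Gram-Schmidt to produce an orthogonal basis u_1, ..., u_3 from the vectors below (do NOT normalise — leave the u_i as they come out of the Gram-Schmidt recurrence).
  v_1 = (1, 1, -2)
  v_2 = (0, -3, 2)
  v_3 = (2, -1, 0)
Orthogonal basis:
  u_1 = (1, 1, -2)
  u_2 = (7/6, -11/6, -1/3)
  u_3 = (24/29, 12/29, 18/29)

Apply the Gram-Schmidt recurrence
  u_1 = v_1
  u_i = v_i − Σ_{j<i} ((v_i · u_j) / (u_j · u_j)) · u_j.

Step by step this gives:
  u_1 = (1, 1, -2)
  u_2 = (7/6, -11/6, -1/3)
  u_3 = (24/29, 12/29, 18/29)

Orthogonality check:
  u_2 · u_1 = 0 (should be 0)
  u_3 · u_1 = 0 (should be 0)
  u_3 · u_2 = 0 (should be 0)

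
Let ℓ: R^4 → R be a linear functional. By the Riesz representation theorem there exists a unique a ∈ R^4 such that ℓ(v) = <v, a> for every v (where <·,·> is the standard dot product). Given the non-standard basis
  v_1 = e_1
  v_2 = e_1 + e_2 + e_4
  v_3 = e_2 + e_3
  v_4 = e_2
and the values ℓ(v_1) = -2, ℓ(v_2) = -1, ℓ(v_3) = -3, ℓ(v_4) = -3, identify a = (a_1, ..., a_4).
a = (-2, -3, 0, 4)

Write a = (a_1, ..., a_4) in the standard basis. For each basis vector v_i, ℓ(v_i) = <v_i, a> is a linear equation in the a_j's. Collect the n equations into a matrix system V a = ℓ, where row i of V is v_i (expressed in the standard basis). Since V is invertible (lower-triangular with 1s on the diagonal, up to permutation), solve by back-substitution:
  V =
[[1, 0, 0, 0],
 [1, 1, 0, 1],
 [0, 1, 1, 0],
 [0, 1, 0, 0]]
  V a = (-2, -1, -3, -3)
Solving gives a = (-2, -3, 0, 4).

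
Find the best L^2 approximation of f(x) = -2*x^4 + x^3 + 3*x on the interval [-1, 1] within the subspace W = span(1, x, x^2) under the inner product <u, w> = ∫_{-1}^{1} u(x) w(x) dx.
g(x) = -12*x^2/7 + 18*x/5 + 6/35

The best approximation g ∈ W is the orthogonal projection of f onto W. Writing g = a_0 + a_1 x + a_2 x^2, the coefficients solve the normal equations G · a = b where
  G_{ij} = <φ_i, φ_j> and b_i = <f, φ_i>, with φ_0 = 1, φ_1 = x, φ_2 = x^2.
G =
  [2, 0, 2/3]
  [0, 2/3, 0]
  [2/3, 0, 2/5],
b = (-4/5, 12/5, -4/7).
Solving gives a_0 = 6/35, a_1 = 18/5, a_2 = -12/7, so
  g(x) = -12*x^2/7 + 18*x/5 + 6/35.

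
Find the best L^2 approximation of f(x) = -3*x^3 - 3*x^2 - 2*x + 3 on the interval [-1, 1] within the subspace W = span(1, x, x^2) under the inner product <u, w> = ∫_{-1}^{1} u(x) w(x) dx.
g(x) = -3*x^2 - 19*x/5 + 3

The best approximation g ∈ W is the orthogonal projection of f onto W. Writing g = a_0 + a_1 x + a_2 x^2, the coefficients solve the normal equations G · a = b where
  G_{ij} = <φ_i, φ_j> and b_i = <f, φ_i>, with φ_0 = 1, φ_1 = x, φ_2 = x^2.
G =
  [2, 0, 2/3]
  [0, 2/3, 0]
  [2/3, 0, 2/5],
b = (4, -38/15, 4/5).
Solving gives a_0 = 3, a_1 = -19/5, a_2 = -3, so
  g(x) = -3*x^2 - 19*x/5 + 3.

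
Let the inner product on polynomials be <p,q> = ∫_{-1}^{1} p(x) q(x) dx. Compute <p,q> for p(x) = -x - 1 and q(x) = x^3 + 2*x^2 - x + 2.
<p,q> = -76/15

Expand the product: p(x)·q(x) = -x^4 - 3*x^3 - x^2 - x - 2.
∫_{-1}^{1} of each monomial x^k gives [2/(k+1) if k even, 0 if k odd]. Integrating term-by-term (or equivalently evaluating the antiderivative F(x) = -x^5/5 - 3*x^4/4 - x^3/3 - x^2/2 - 2*x at the endpoints):
  F(1) − F(−1) = -227/60 − (77/60) = -76/15.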